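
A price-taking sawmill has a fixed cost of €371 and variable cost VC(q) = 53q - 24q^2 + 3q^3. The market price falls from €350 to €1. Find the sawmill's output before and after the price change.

AVC = 53 - 24q + 3q^2, minimized at q = 4 where min AVC = €5. MC = 53 - 48q + 9q^2.
With P = €350 above the shutdown price, P = MC gives q = 9.
At P = €1 < min AVC = €5, price no longer covers variable cost at any output, so the firm shuts down: q = 0.

Output falls from 9 to 0 (the firm shuts down)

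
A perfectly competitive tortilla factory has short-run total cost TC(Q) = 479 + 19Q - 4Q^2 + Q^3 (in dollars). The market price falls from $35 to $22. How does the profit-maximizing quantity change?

Output falls from 4 to 3

AVC = 19 - 4Q + Q^2, minimized at Q = 2 where min AVC = $15. MC = 19 - 8Q + 3Q^2.
At P = $35 ≥ min AVC, set P = MC on the rising branch: Q = 4.
At P = $22 ≥ min AVC, set P = MC: Q = 3. The firm stays open but cuts output.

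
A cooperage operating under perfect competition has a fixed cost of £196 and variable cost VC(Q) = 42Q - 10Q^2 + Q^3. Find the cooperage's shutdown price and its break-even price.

AVC = 42 - 10Q + Q^2; minimized at Q = 5, giving min AVC = £17. That is the shutdown price.
ATC = 196/Q + 42 - 10Q + Q^2. Setting dATC/dQ = −196/Q^2 − 10 + 2Q = 0 gives Q = 7 (since 2·7^3 − 10·7^2 = 196).
min ATC = 196/7 + 42 − 10·7 + 7^2 = £49. That is the break-even price.
For £17 ≤ P < £49 the firm produces at a loss; below £17 it shuts down.

Shutdown price = £17; break-even price = £49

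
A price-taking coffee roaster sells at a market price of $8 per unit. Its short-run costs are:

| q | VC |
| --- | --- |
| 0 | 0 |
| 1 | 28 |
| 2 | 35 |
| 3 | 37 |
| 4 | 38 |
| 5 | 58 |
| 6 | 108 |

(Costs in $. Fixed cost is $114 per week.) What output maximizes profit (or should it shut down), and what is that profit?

q = 0 (shut down); profit = -$114

Profit at each row (π = 8q − TC): q=0: -114; q=1: -134; q=2: -133; q=3: -127; q=4: -120; q=5: -132; q=6: -174.
Profit is highest at q = 0. Equivalently, the lowest AVC in the table is 38/4 ≈ $9.50 at q = 4, and P = $8 falls below it — price never covers variable cost, so the firm shuts down and loses only its fixed cost.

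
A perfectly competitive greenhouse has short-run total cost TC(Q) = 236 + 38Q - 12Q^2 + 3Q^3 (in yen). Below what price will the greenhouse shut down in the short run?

Short-run supply begins at min AVC. From VC = 38Q - 12Q^2 + 3Q^3, AVC = 38 - 12Q + 3Q^2.
dAVC/dQ = -12 + 6Q = 0 gives Q = 2. min AVC = 38 - 12·2 + 3·2^2 = 26.
For P < ¥26 the firm produces nothing.

¥26 per unit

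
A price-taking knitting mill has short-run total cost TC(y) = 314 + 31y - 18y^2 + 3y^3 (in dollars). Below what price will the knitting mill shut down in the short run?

$4 per unit

The firm shuts down when price falls below the minimum of average variable cost. AVC = VC/y = 31 - 18y + 3y^2.
At the minimum of AVC, MC = AVC. MC = 31 - 36y + 9y^2; setting MC = AVC gives 6y^2 - 18y = 0, so y = 3. min AVC = 4.
The firm shuts down for any P below $4.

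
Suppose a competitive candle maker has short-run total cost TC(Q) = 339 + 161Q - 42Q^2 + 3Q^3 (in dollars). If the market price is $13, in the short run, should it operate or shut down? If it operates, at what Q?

Shut down

Strip out fixed cost: VC = 161Q - 42Q^2 + 3Q^3. Then AVC = 161 - 42Q + 3Q^2 and MC = 161 - 84Q + 9Q^2.
AVC hits its minimum where MC = AVC, at Q = 7, giving min AVC = 161 - 42·7 + 3·7^2 = $14.
Since P = $13 < min AVC = $14, price fails to cover variable cost at any output.
The firm minimizes its loss by shutting down and losing only its fixed cost of $339.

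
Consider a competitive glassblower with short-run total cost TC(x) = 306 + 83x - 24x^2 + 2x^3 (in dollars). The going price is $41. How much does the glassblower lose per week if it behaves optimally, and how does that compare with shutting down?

AVC = 83 - 24x + 2x^2; min AVC = $11 at x = 6. Since P = $41 ≥ min AVC, the firm produces.
MC = 83 - 48x + 6x^2. Setting P = MC and taking the root on the rising branch gives x* = 7.
TR = 41·7 = 287. TC = 306 + 91 = 397. Profit = 287 − 397 = -$110.
Shutting down would mean losing the fixed cost of $306, so operating at a loss of $110 is better by $196.

Profit = -$110 at x = 7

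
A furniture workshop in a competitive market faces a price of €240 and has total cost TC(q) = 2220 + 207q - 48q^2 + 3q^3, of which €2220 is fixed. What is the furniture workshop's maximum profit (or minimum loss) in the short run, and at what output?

AVC = 207 - 48q + 3q^2; min AVC = €15 at q = 8. Since P = €240 ≥ min AVC, the firm produces.
MC = 207 - 96q + 9q^2. Setting P = MC and taking the root on the rising branch gives q* = 11.
TR = 240·11 = 2640. TC = 2220 + 462 = 2682. Profit = 2640 − 2682 = -€42.
Shutting down would mean losing the fixed cost of €2220, so operating at a loss of €42 is better by €2178.

Profit = -€42 at q = 11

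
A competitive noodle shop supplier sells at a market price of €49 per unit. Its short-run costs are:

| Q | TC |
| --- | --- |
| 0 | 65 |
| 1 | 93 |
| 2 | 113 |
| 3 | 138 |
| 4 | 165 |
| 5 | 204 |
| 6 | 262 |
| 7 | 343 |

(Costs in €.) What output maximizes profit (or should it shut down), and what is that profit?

Tabulate TR − TC: Q=0: -65; Q=1: -44; Q=2: -15; Q=3: 9; Q=4: 31; Q=5: 41; Q=6: 32; Q=7: 0.
Profit is maximized at Q = 5. AVC there is 139/5 = €27.80 ≤ P, so producing beats shutting down (which would give -€65).

Q = 5; profit = €41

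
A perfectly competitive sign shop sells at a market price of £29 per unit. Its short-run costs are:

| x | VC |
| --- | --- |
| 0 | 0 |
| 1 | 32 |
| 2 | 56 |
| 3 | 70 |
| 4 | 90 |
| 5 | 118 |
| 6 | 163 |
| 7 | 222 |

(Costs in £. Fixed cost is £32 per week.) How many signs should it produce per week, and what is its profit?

x = 5; profit = -£5

Profit at each row (π = 29x − TC): x=0: -32; x=1: -35; x=2: -30; x=3: -15; x=4: -6; x=5: -5; x=6: -21; x=7: -51.
Profit is maximized at x = 5. AVC there is 118/5 = £23.60 ≤ P, so producing beats shutting down (which would give -£32).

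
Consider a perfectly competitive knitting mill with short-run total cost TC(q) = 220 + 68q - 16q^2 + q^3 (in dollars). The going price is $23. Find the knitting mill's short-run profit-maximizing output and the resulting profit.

AVC = 68 - 16q + q^2; min AVC = $4 at q = 8. Since P = $23 ≥ min AVC, the firm produces.
MC = 68 - 32q + 3q^2. Setting P = MC and taking the root on the rising branch gives q* = 9.
TR = 23·9 = 207. TC = 220 + 45 = 265. Profit = 207 − 265 = -$58.
Shutting down would mean losing the fixed cost of $220, so operating at a loss of $58 is better by $162.

Profit = -$58 at q = 9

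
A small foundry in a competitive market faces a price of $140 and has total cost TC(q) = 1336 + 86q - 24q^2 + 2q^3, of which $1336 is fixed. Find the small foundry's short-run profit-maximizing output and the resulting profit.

AVC = 86 - 24q + 2q^2; min AVC = $14 at q = 6. Since P = $140 ≥ min AVC, the firm produces.
MC = 86 - 48q + 6q^2. Setting P = MC and taking the root on the rising branch gives q* = 9.
TR = 140·9 = 1260. TC = 1336 + 288 = 1624. Profit = 1260 − 1624 = -$364.
Shutting down would mean losing the fixed cost of $1336, so operating at a loss of $364 is better by $972.

Profit = -$364 at q = 9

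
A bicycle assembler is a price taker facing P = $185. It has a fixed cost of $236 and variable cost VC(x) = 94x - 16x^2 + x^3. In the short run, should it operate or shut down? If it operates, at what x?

Produce at x = 13

Strip out fixed cost: VC = 94x - 16x^2 + x^3. Then AVC = 94 - 16x + x^2 and MC = 94 - 32x + 3x^2.
AVC hits its minimum where MC = AVC, at x = 8, giving min AVC = 94 - 16·8 + 8^2 = $30.
Since P = $185 ≥ min AVC = $30, price covers variable cost and the firm should produce.
P = MC gives -91 - 32x + 3x^2 = 0, with roots -7/3 and 13. Take the larger (rising MC): x* = 13.
Check: AVC at x = 13 is $55 ≤ P, so revenue covers variable cost.
Profit = P·x − TC = 185·13 − 951 = $1454.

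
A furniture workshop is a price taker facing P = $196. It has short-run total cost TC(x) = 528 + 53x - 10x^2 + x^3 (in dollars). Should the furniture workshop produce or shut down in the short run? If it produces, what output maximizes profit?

Strip out fixed cost: VC = 53x - 10x^2 + x^3. Then AVC = 53 - 10x + x^2 and MC = 53 - 20x + 3x^2.
AVC hits its minimum where MC = AVC, at x = 5, giving min AVC = 53 - 10·5 + 5^2 = $28.
P = $196 exceeds min AVC = $28, so the firm stays open.
Solving P = MC: -143 - 20x + 3x^2 = 0 ⇒ x = -13/3 or 11. On the upward-sloping branch, x* = 11.
Check: AVC at x = 11 is $64 ≤ P, so revenue covers variable cost.
Profit = P·x − TC = 196·11 − 1232 = $924.

Produce at x = 11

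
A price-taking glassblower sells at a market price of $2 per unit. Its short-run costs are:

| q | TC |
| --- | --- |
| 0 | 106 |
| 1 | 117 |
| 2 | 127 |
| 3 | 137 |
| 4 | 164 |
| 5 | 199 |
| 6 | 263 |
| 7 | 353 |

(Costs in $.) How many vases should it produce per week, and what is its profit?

q = 0 (shut down); profit = -$106

Profit at each row (π = 2q − TC): q=0: -106; q=1: -115; q=2: -123; q=3: -131; q=4: -156; q=5: -189; q=6: -251; q=7: -339.
Profit is highest at q = 0. Equivalently, the lowest AVC in the table is 31/3 ≈ $10.33 at q = 3, and P = $2 falls below it — price never covers variable cost, so the firm shuts down and loses only its fixed cost.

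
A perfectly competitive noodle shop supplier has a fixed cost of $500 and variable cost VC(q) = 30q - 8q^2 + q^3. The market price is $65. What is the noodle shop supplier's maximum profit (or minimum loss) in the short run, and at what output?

Profit = -$206 at q = 7

AVC = 30 - 8q + q^2 has its minimum $14 at q = 4; price $65 clears that bar, so the firm operates.
With MC = 30 - 16q + 3q^2, P = MC on the upward-sloping part at q* = 7.
TR = 65·7 = 455. TC = 500 + 161 = 661. Profit = 455 − 661 = -$206.
That loss of $206 beats the $500 the firm would lose by shutting down; producing recovers $294 of fixed cost.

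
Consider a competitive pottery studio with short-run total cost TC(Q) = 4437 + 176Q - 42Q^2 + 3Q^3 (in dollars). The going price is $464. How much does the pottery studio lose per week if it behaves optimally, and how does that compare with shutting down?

AVC = 176 - 42Q + 3Q^2; min AVC = $29 at Q = 7. Since P = $464 ≥ min AVC, the firm produces.
MC = 176 - 84Q + 9Q^2. Setting P = MC and taking the root on the rising branch gives Q* = 12.
TR = 464·12 = 5568. TC = 4437 + 1248 = 5685. Profit = 5568 − 5685 = -$117.
That loss of $117 beats the $4437 the firm would lose by shutting down; producing recovers $4320 of fixed cost.

Profit = -$117 at Q = 12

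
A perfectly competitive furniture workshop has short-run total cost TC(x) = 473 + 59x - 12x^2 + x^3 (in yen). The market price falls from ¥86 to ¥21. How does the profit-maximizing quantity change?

AVC = 59 - 12x + x^2, minimized at x = 6 where min AVC = ¥23. MC = 59 - 24x + 3x^2.
With P = ¥86 above the shutdown price, P = MC gives x = 9.
At P = ¥21 < min AVC = ¥23, price no longer covers variable cost at any output, so the firm shuts down: x = 0.

Output falls from 9 to 0 (the firm shuts down)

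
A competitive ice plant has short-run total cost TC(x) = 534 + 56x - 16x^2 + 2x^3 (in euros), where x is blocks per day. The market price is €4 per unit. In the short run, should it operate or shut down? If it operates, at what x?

Shut down

Variable cost is VC = 56x - 16x^2 + 2x^3, so AVC = VC/x = 56 - 16x + 2x^2 and MC = dTC/dx = 56 - 32x + 6x^2.
AVC hits its minimum where MC = AVC, at x = 4, giving min AVC = 56 - 16·4 + 2·4^2 = €24.
With P < min AVC (€4 < €24), every unit sold adds to the loss.
Best response: produce nothing and absorb the €534 fixed cost.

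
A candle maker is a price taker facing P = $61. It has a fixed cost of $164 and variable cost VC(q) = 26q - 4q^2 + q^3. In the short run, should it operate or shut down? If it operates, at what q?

From TC, MC = TC'(q) = 26 - 8q + 3q^2 and AVC = VC/q = 26 - 4q + q^2.
The AVC parabola has its vertex at q = 4/2 = 2, where AVC = 26 - 4·2 + 2^2 = $22.
P = $61 exceeds min AVC = $22, so the firm stays open.
Set P = MC: 61 = 26 - 8q + 3q^2 → -35 - 8q + 3q^2 = 0. The roots are q = -7/3 and q = 5; the profit-maximizing output is on the rising part of MC, so q* = 5.
Check: AVC at q = 5 is $31 ≤ P, so revenue covers variable cost.
Profit = P·q − TC = 61·5 − 319 = -$14, a loss, but smaller than the $164 fixed cost the firm would lose by shutting down.

Produce at q = 5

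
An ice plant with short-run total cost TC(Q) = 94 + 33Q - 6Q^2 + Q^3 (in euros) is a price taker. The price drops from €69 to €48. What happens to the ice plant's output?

MC = 33 - 12Q + 3Q^2; the shutdown threshold is min AVC = €24 (at Q = 3).
At P = €69 ≥ min AVC, set P = MC on the rising branch: Q = 6.
At P = €48 ≥ min AVC, set P = MC: Q = 5. The firm stays open but cuts output.

Output falls from 6 to 5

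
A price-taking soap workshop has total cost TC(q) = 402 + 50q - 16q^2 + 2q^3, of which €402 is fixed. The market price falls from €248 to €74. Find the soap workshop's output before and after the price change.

Output falls from 9 to 6

MC = 50 - 32q + 6q^2; the shutdown threshold is min AVC = €18 (at q = 4).
With P = €248 above the shutdown price, P = MC gives q = 9.
At P = €74 ≥ min AVC, set P = MC: q = 6. The firm stays open but cuts output.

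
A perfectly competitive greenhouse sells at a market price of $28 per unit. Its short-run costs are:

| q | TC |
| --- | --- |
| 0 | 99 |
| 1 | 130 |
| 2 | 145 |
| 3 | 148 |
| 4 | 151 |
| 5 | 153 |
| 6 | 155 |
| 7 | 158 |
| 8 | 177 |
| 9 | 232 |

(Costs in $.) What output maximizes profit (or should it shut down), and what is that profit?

Profit at each row (π = 28q − TC): q=0: -99; q=1: -102; q=2: -89; q=3: -64; q=4: -39; q=5: -13; q=6: 13; q=7: 38; q=8: 47; q=9: 20.
Profit is maximized at q = 8. AVC there is 78/8 = $9.75 ≤ P, so producing beats shutting down (which would give -$99).

q = 8; profit = $47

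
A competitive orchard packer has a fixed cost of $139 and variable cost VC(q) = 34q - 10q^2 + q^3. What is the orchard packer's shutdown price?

Short-run supply begins at min AVC. From VC = 34q - 10q^2 + q^3, AVC = 34 - 10q + q^2.
At the minimum of AVC, MC = AVC. MC = 34 - 20q + 3q^2; setting MC = AVC gives 2q^2 - 10q = 0, so q = 5. min AVC = 9.
For P < $9 the firm produces nothing.

$9 per unit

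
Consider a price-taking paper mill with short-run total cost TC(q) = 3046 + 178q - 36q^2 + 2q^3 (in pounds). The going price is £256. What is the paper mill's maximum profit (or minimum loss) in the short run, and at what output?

Profit = -£342 at q = 13

AVC = 178 - 36q + 2q^2 has its minimum £16 at q = 9; price £256 clears that bar, so the firm operates.
With MC = 178 - 72q + 6q^2, P = MC on the upward-sloping part at q* = 13.
TR = 256·13 = 3328. TC = 3046 + 624 = 3670. Profit = 3328 − 3670 = -£342.
By producing, the firm covers all variable cost plus £2704 of fixed cost; shutting down would lose the full £3046.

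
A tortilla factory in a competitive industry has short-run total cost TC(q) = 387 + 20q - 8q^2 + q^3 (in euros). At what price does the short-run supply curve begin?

€4 per unit

The shutdown price is the minimum of AVC. VC = 20q - 8q^2 + q^3, so AVC = 20 - 8q + q^2.
At the minimum of AVC, MC = AVC. MC = 20 - 16q + 3q^2; setting MC = AVC gives 2q^2 - 8q = 0, so q = 4. min AVC = 4.
The firm shuts down for any P below €4.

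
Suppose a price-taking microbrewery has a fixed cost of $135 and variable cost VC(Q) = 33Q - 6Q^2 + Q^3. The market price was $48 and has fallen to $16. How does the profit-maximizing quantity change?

MC = 33 - 12Q + 3Q^2; the shutdown threshold is min AVC = $24 (at Q = 3).
With P = $48 above the shutdown price, P = MC gives Q = 5.
At P = $16 < min AVC = $24, price no longer covers variable cost at any output, so the firm shuts down: Q = 0.

Output falls from 5 to 0 (the firm shuts down)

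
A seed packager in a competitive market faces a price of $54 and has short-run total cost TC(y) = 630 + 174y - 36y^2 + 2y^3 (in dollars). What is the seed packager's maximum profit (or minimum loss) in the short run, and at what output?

Profit = -$230 at y = 10

AVC = 174 - 36y + 2y^2; min AVC = $12 at y = 9. Since P = $54 ≥ min AVC, the firm produces.
MC = 174 - 72y + 6y^2. Setting P = MC and taking the root on the rising branch gives y* = 10.
TR = 54·10 = 540. TC = 630 + 140 = 770. Profit = 540 − 770 = -$230.
That loss of $230 beats the $630 the firm would lose by shutting down; producing recovers $400 of fixed cost.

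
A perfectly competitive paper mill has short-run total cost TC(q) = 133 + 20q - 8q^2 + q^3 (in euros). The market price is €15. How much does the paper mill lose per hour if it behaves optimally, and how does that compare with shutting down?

Profit = -€83 at q = 5

AVC = 20 - 8q + q^2; min AVC = €4 at q = 4. Since P = €15 ≥ min AVC, the firm produces.
MC = 20 - 16q + 3q^2. Setting P = MC and taking the root on the rising branch gives q* = 5.
TR = 15·5 = 75. TC = 133 + 25 = 158. Profit = 75 − 158 = -€83.
That loss of €83 beats the €133 the firm would lose by shutting down; producing recovers €50 of fixed cost.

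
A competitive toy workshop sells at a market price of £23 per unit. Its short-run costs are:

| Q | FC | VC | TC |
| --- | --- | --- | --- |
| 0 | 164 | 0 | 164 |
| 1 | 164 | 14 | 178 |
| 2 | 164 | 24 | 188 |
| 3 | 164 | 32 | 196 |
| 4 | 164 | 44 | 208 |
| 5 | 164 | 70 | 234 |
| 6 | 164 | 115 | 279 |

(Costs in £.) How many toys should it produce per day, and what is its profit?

Q = 4; profit = -£116

Compute π = P·Q − TC at each output: Q=0: -164; Q=1: -155; Q=2: -142; Q=3: -127; Q=4: -116; Q=5: -119; Q=6: -141.
Profit is maximized at Q = 4. AVC there is 44/4 = £11 ≤ P, so producing beats shutting down (which would give -£164).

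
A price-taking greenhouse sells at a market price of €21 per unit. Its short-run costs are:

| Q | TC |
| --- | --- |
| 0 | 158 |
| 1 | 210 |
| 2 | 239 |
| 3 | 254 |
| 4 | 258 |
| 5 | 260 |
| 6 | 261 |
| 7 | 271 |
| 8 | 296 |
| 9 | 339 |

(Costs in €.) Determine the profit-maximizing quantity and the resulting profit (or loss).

Q = 7; profit = -€124

Profit at each row (π = 21Q − TC): Q=0: -158; Q=1: -189; Q=2: -197; Q=3: -191; Q=4: -174; Q=5: -155; Q=6: -135; Q=7: -124; Q=8: -128; Q=9: -150.
Profit is maximized at Q = 7. AVC there is 113/7 = €16.14 ≤ P, so producing beats shutting down (which would give -€158).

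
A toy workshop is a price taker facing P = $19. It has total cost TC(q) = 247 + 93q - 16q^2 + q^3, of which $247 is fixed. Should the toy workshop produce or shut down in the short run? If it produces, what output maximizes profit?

Shut down

Strip out fixed cost: VC = 93q - 16q^2 + q^3. Then AVC = 93 - 16q + q^2 and MC = 93 - 32q + 3q^2.
AVC hits its minimum where MC = AVC, at q = 8, giving min AVC = 93 - 16·8 + 8^2 = $29.
P = $19 lies below min AVC = $29; no output level covers variable cost.
Best response: produce nothing and absorb the $247 fixed cost.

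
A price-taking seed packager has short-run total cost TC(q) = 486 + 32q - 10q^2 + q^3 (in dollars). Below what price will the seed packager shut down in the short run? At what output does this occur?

$7 per unit, at q = 5

Short-run supply begins at min AVC. From VC = 32q - 10q^2 + q^3, AVC = 32 - 10q + q^2.
At the minimum of AVC, MC = AVC. MC = 32 - 20q + 3q^2; setting MC = AVC gives 2q^2 - 10q = 0, so q = 5. min AVC = 7.
For P < $7 the firm produces nothing.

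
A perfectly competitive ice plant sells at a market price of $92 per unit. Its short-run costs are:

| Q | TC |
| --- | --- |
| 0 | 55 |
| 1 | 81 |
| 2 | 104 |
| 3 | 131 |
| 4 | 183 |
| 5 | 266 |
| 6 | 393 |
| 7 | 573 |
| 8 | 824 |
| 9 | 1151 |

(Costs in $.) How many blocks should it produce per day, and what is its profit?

Tabulate TR − TC: Q=0: -55; Q=1: 11; Q=2: 80; Q=3: 145; Q=4: 185; Q=5: 194; Q=6: 159; Q=7: 71; Q=8: -88; Q=9: -323.
Profit is maximized at Q = 5. AVC there is 211/5 = $42.20 ≤ P, so producing beats shutting down (which would give -$55).

Q = 5; profit = $194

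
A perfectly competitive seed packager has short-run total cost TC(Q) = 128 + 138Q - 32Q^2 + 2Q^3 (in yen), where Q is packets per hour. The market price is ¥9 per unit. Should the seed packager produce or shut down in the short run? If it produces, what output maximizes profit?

Shut down

Strip out fixed cost: VC = 138Q - 32Q^2 + 2Q^3. Then AVC = 138 - 32Q + 2Q^2 and MC = 138 - 64Q + 6Q^2.
AVC is minimized where dAVC/dQ = -32 + 4Q = 0, at Q = 8; min AVC = 138 - 32·8 + 2·8^2 = ¥10.
P = ¥9 lies below min AVC = ¥10; no output level covers variable cost.
Shutting down limits the loss to fixed cost, ¥128.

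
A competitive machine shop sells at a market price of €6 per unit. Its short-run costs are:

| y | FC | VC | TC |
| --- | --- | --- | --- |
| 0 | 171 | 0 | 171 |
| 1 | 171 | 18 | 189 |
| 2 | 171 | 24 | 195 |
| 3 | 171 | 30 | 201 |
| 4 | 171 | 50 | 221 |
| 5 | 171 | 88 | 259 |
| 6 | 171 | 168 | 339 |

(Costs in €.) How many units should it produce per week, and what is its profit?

y = 0 (shut down); profit = -€171

Profit at each row (π = 6y − TC): y=0: -171; y=1: -183; y=2: -183; y=3: -183; y=4: -197; y=5: -229; y=6: -303.
Profit is highest at y = 0. Equivalently, the lowest AVC in the table is 30/3 ≈ €10 at y = 3, and P = €6 falls below it — price never covers variable cost, so the firm shuts down and loses only its fixed cost.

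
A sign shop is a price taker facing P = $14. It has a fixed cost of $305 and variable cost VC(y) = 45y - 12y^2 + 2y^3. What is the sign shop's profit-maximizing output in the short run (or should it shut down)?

Shut down

From TC, MC = TC'(y) = 45 - 24y + 6y^2 and AVC = VC/y = 45 - 12y + 2y^2.
The AVC parabola has its vertex at y = 12/4 = 3, where AVC = 45 - 12·3 + 2·3^2 = $27.
With P < min AVC ($14 < $27), every unit sold adds to the loss.
Best response: produce nothing and absorb the $305 fixed cost.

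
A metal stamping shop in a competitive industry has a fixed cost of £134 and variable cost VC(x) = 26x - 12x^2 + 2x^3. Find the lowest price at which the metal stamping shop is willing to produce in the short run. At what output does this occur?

£8 per unit, at x = 3

The shutdown price is the minimum of AVC. VC = 26x - 12x^2 + 2x^3, so AVC = 26 - 12x + 2x^2.
dAVC/dx = -12 + 4x = 0 gives x = 3. min AVC = 26 - 12·3 + 2·3^2 = 8.
So the shutdown price is £8.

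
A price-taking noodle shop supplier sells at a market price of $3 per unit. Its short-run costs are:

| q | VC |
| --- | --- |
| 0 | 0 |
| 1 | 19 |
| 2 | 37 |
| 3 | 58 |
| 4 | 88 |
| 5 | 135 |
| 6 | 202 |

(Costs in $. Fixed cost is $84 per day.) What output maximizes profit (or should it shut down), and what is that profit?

q = 0 (shut down); profit = -$84

Tabulate TR − TC: q=0: -84; q=1: -100; q=2: -115; q=3: -133; q=4: -160; q=5: -204; q=6: -268.
Profit is highest at q = 0. Equivalently, the lowest AVC in the table is 37/2 ≈ $18.50 at q = 2, and P = $3 falls below it — price never covers variable cost, so the firm shuts down and loses only its fixed cost.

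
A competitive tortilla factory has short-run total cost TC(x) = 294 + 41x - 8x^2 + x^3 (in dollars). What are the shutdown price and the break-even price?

Shutdown price = $25; break-even price = $76

Shutdown price = min AVC. AVC = 41 - 8x + x^2, with vertex at x = 4 and minimum $25.
ATC = 294/x + 41 - 8x + x^2. Setting dATC/dx = −294/x^2 − 8 + 2x = 0 gives x = 7 (since 2·7^3 − 8·7^2 = 294).
min ATC = 294/7 + 41 − 8·7 + 7^2 = $76. That is the break-even price.
For $25 ≤ P < $76 the firm produces at a loss; below $25 it shuts down.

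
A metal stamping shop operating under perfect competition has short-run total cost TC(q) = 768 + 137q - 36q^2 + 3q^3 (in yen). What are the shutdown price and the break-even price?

Shutdown price = ¥29; break-even price = ¥137

AVC = 137 - 36q + 3q^2; minimized at q = 6, giving min AVC = ¥29. That is the shutdown price.
ATC = 768/q + 137 - 36q + 3q^2. Setting dATC/dq = −768/q^2 − 36 + 6q = 0 gives q = 8 (since 6·8^3 − 36·8^2 = 768).
min ATC = 768/8 + 137 − 36·8 + 3·8^2 = ¥137. That is the break-even price.
For ¥29 ≤ P < ¥137 the firm produces at a loss; below ¥29 it shuts down.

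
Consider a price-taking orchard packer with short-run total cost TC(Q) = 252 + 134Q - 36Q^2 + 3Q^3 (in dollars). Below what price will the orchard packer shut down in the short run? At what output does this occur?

$26 per unit, at Q = 6

Short-run supply begins at min AVC. From VC = 134Q - 36Q^2 + 3Q^3, AVC = 134 - 36Q + 3Q^2.
At the minimum of AVC, MC = AVC. MC = 134 - 72Q + 9Q^2; setting MC = AVC gives 6Q^2 - 36Q = 0, so Q = 6. min AVC = 26.
For P < $26 the firm produces nothing.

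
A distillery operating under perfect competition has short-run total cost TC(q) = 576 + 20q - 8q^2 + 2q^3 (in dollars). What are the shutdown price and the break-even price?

Shutdown price = $12; break-even price = $140

AVC = 20 - 8q + 2q^2; minimized at q = 2, giving min AVC = $12. That is the shutdown price.
ATC = 576/q + 20 - 8q + 2q^2. Setting dATC/dq = −576/q^2 − 8 + 4q = 0 gives q = 6 (since 4·6^3 − 8·6^2 = 576).
min ATC = 576/6 + 20 − 8·6 + 2·6^2 = $140. That is the break-even price.
Between these two prices the firm operates at a loss; above $140 it earns a profit.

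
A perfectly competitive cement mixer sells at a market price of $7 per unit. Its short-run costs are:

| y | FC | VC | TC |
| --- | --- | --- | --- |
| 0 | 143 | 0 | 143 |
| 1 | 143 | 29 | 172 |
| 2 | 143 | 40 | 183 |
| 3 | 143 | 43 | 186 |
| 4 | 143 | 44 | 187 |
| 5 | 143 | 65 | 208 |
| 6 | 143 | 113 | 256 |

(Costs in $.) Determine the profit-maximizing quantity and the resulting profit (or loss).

y = 0 (shut down); profit = -$143

Profit at each row (π = 7y − TC): y=0: -143; y=1: -165; y=2: -169; y=3: -165; y=4: -159; y=5: -173; y=6: -214.
Profit is highest at y = 0. Equivalently, the lowest AVC in the table is 44/4 ≈ $11 at y = 4, and P = $7 falls below it — price never covers variable cost, so the firm shuts down and loses only its fixed cost.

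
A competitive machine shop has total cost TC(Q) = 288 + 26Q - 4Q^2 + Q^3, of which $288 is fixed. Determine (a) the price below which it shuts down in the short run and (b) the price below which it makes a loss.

Shutdown price = min AVC. AVC = 26 - 4Q + Q^2, with vertex at Q = 2 and minimum $22.
ATC = 288/Q + 26 - 4Q + Q^2. Setting dATC/dQ = −288/Q^2 − 4 + 2Q = 0 gives Q = 6 (since 2·6^3 − 4·6^2 = 288).
min ATC = 288/6 + 26 − 4·6 + 6^2 = $86. That is the break-even price.
Between these two prices the firm operates at a loss; above $86 it earns a profit.

Shutdown price = $22; break-even price = $86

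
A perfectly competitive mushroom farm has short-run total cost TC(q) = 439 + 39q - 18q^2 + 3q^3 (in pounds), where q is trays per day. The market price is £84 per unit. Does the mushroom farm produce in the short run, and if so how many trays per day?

From TC, MC = TC'(q) = 39 - 36q + 9q^2 and AVC = VC/q = 39 - 18q + 3q^2.
AVC hits its minimum where MC = AVC, at q = 3, giving min AVC = 39 - 18·3 + 3·3^2 = £12.
Because £84 ≥ £12, revenue can cover variable cost; the firm operates.
Solving P = MC: -45 - 36q + 9q^2 = 0 ⇒ q = -1 or 5. On the upward-sloping branch, q* = 5.
Check: AVC at q = 5 is £24 ≤ P, so revenue covers variable cost.
Profit = P·q − TC = 84·5 − 559 = -£139, a loss, but smaller than the £439 fixed cost the firm would lose by shutting down.

Produce at q = 5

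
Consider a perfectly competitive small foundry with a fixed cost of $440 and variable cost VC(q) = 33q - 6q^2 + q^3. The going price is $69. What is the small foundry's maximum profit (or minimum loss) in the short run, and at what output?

Profit = -$224 at q = 6

AVC = 33 - 6q + q^2 has its minimum $24 at q = 3; price $69 clears that bar, so the firm operates.
With MC = 33 - 12q + 3q^2, P = MC on the upward-sloping part at q* = 6.
TR = 69·6 = 414. TC = 440 + 198 = 638. Profit = 414 − 638 = -$224.
By producing, the firm covers all variable cost plus $216 of fixed cost; shutting down would lose the full $440.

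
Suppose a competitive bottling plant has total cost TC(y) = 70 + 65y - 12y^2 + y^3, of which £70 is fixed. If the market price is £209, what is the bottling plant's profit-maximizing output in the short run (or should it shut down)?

From TC, MC = TC'(y) = 65 - 24y + 3y^2 and AVC = VC/y = 65 - 12y + y^2.
AVC is minimized where dAVC/dy = -12 + 2y = 0, at y = 6; min AVC = 65 - 12·6 + 6^2 = £29.
P = £209 exceeds min AVC = £29, so the firm stays open.
P = MC gives -144 - 24y + 3y^2 = 0, with roots -4 and 12. Take the larger (rising MC): y* = 12.
Check: AVC at y = 12 is £65 ≤ P, so revenue covers variable cost.
Profit = P·y − TC = 209·12 − 850 = £1658.

Produce at y = 12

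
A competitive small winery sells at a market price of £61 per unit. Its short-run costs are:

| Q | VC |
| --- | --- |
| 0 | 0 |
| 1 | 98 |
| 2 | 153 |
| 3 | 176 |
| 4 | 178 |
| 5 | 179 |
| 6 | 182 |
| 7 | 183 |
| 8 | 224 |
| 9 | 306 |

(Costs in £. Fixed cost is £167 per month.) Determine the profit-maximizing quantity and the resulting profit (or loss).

Tabulate TR − TC: Q=0: -167; Q=1: -204; Q=2: -198; Q=3: -160; Q=4: -101; Q=5: -41; Q=6: 17; Q=7: 77; Q=8: 97; Q=9: 76.
Profit is maximized at Q = 8. AVC there is 224/8 = £28 ≤ P, so producing beats shutting down (which would give -£167).

Q = 8; profit = £97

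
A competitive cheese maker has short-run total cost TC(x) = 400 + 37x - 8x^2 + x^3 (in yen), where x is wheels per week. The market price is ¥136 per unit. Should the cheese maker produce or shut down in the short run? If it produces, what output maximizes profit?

Produce at x = 9

Variable cost is VC = 37x - 8x^2 + x^3, so AVC = VC/x = 37 - 8x + x^2 and MC = dTC/dx = 37 - 16x + 3x^2.
AVC hits its minimum where MC = AVC, at x = 4, giving min AVC = 37 - 8·4 + 4^2 = ¥21.
Since P = ¥136 ≥ min AVC = ¥21, price covers variable cost and the firm should produce.
P = MC gives -99 - 16x + 3x^2 = 0, with roots -11/3 and 9. Take the larger (rising MC): x* = 9.
Check: AVC at x = 9 is ¥46 ≤ P, so revenue covers variable cost.
Profit = P·x − TC = 136·9 − 814 = ¥410.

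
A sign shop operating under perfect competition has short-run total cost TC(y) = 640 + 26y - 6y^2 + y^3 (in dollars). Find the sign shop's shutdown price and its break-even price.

Shutdown price = min AVC. AVC = 26 - 6y + y^2, with vertex at y = 3 and minimum $17.
ATC = 640/y + 26 - 6y + y^2. Setting dATC/dy = −640/y^2 − 6 + 2y = 0 gives y = 8 (since 2·8^3 − 6·8^2 = 640).
min ATC = 640/8 + 26 − 6·8 + 8^2 = $122. That is the break-even price.
Between these two prices the firm operates at a loss; above $122 it earns a profit.

Shutdown price = $17; break-even price = $122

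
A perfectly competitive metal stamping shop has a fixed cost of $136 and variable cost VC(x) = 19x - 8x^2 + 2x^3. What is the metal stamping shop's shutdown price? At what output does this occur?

The shutdown price is the minimum of AVC. VC = 19x - 8x^2 + 2x^3, so AVC = 19 - 8x + 2x^2.
dAVC/dx = -8 + 4x = 0 gives x = 2. min AVC = 19 - 8·2 + 2·2^2 = 11.
The firm shuts down for any P below $11.

$11 per unit, at x = 2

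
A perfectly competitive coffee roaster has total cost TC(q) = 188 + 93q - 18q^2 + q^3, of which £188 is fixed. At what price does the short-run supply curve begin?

The firm shuts down when price falls below the minimum of average variable cost. AVC = VC/q = 93 - 18q + q^2.
dAVC/dq = -18 + 2q = 0 gives q = 9. min AVC = 93 - 18·9 + 9^2 = 12.
For P < £12 the firm produces nothing.

£12 per unit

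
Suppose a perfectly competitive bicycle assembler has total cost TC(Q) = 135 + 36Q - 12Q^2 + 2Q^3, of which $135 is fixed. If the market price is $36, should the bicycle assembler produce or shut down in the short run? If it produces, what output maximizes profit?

Strip out fixed cost: VC = 36Q - 12Q^2 + 2Q^3. Then AVC = 36 - 12Q + 2Q^2 and MC = 36 - 24Q + 6Q^2.
The AVC parabola has its vertex at Q = 12/4 = 3, where AVC = 36 - 12·3 + 2·3^2 = $18.
Since P = $36 ≥ min AVC = $18, price covers variable cost and the firm should produce.
Solving P = MC: -24Q + 6Q^2 = 0 ⇒ Q = 0 or 4. On the upward-sloping branch, Q* = 4.
Check: AVC at Q = 4 is $20 ≤ P, so revenue covers variable cost.
Profit = P·Q − TC = 36·4 − 215 = -$71, a loss, but smaller than the $135 fixed cost the firm would lose by shutting down.

Produce at Q = 4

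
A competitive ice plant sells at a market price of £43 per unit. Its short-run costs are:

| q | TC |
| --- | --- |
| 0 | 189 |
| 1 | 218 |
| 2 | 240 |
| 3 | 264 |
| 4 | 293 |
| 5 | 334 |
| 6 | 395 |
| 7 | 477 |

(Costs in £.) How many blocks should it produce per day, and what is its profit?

q = 5; profit = -£119

Profit at each row (π = 43q − TC): q=0: -189; q=1: -175; q=2: -154; q=3: -135; q=4: -121; q=5: -119; q=6: -137; q=7: -176.
Profit is maximized at q = 5. AVC there is 145/5 = £29 ≤ P, so producing beats shutting down (which would give -£189).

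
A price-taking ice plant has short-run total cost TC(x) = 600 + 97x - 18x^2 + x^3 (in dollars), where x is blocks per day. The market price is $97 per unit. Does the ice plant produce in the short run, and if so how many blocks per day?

From TC, MC = TC'(x) = 97 - 36x + 3x^2 and AVC = VC/x = 97 - 18x + x^2.
AVC is minimized where dAVC/dx = -18 + 2x = 0, at x = 9; min AVC = 97 - 18·9 + 9^2 = $16.
P = $97 exceeds min AVC = $16, so the firm stays open.
Solving P = MC: -36x + 3x^2 = 0 ⇒ x = 0 or 12. On the upward-sloping branch, x* = 12.
Check: AVC at x = 12 is $25 ≤ P, so revenue covers variable cost.
Profit = P·x − TC = 97·12 − 900 = $264.

Produce at x = 12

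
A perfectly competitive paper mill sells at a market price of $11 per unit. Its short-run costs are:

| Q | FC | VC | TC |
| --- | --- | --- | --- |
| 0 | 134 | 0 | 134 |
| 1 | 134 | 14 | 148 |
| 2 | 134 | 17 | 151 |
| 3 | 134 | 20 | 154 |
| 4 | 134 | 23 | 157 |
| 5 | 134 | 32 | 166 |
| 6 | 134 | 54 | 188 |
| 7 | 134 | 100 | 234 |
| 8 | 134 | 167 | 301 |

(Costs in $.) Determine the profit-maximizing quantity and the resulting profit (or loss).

Q = 5; profit = -$111

Tabulate TR − TC: Q=0: -134; Q=1: -137; Q=2: -129; Q=3: -121; Q=4: -113; Q=5: -111; Q=6: -122; Q=7: -157; Q=8: -213.
Profit is maximized at Q = 5. AVC there is 32/5 = $6.40 ≤ P, so producing beats shutting down (which would give -$134).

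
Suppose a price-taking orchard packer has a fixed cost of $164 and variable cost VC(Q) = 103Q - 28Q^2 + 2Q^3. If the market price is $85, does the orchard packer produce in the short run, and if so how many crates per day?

Produce at Q = 9

Strip out fixed cost: VC = 103Q - 28Q^2 + 2Q^3. Then AVC = 103 - 28Q + 2Q^2 and MC = 103 - 56Q + 6Q^2.
AVC is minimized where dAVC/dQ = -28 + 4Q = 0, at Q = 7; min AVC = 103 - 28·7 + 2·7^2 = $5.
Because $85 ≥ $5, revenue can cover variable cost; the firm operates.
Solving P = MC: 18 - 56Q + 6Q^2 = 0 ⇒ Q = 1/3 or 9. On the upward-sloping branch, Q* = 9.
Check: AVC at Q = 9 is $13 ≤ P, so revenue covers variable cost.
Profit = P·Q − TC = 85·9 − 281 = $484.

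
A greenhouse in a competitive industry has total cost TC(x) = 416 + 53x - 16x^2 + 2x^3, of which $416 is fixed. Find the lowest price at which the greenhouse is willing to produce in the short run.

Short-run supply begins at min AVC. From VC = 53x - 16x^2 + 2x^3, AVC = 53 - 16x + 2x^2.
dAVC/dx = -16 + 4x = 0 gives x = 4. min AVC = 53 - 16·4 + 2·4^2 = 21.
For P < $21 the firm produces nothing.

$21 per unit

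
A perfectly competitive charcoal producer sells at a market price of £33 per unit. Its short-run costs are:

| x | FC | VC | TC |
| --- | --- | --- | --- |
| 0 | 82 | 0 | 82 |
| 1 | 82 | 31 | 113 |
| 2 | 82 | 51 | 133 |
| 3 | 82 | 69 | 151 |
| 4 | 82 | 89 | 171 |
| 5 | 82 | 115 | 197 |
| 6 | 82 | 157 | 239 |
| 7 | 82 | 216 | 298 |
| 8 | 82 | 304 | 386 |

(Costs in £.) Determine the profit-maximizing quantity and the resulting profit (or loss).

Compute π = P·x − TC at each output: x=0: -82; x=1: -80; x=2: -67; x=3: -52; x=4: -39; x=5: -32; x=6: -41; x=7: -67; x=8: -122.
Profit is maximized at x = 5. AVC there is 115/5 = £23 ≤ P, so producing beats shutting down (which would give -£82).

x = 5; profit = -£32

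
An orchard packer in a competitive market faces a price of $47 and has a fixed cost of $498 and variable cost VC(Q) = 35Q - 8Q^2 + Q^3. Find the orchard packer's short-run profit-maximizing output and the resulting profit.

Profit = -$354 at Q = 6

AVC = 35 - 8Q + Q^2; min AVC = $19 at Q = 4. Since P = $47 ≥ min AVC, the firm produces.
With MC = 35 - 16Q + 3Q^2, P = MC on the upward-sloping part at Q* = 6.
TR = 47·6 = 282. TC = 498 + 138 = 636. Profit = 282 − 636 = -$354.
By producing, the firm covers all variable cost plus $144 of fixed cost; shutting down would lose the full $498.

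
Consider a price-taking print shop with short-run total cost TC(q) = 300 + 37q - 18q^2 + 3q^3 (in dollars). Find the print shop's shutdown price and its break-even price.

AVC = 37 - 18q + 3q^2; minimized at q = 3, giving min AVC = $10. That is the shutdown price.
ATC = 300/q + 37 - 18q + 3q^2. Setting dATC/dq = −300/q^2 − 18 + 6q = 0 gives q = 5 (since 6·5^3 − 18·5^2 = 300).
min ATC = 300/5 + 37 − 18·5 + 3·5^2 = $82. That is the break-even price.
Between these two prices the firm operates at a loss; above $82 it earns a profit.

Shutdown price = $10; break-even price = $82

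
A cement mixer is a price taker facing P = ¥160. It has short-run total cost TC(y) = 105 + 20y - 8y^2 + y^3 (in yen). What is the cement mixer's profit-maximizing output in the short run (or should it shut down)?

Variable cost is VC = 20y - 8y^2 + y^3, so AVC = VC/y = 20 - 8y + y^2 and MC = dTC/dy = 20 - 16y + 3y^2.
AVC hits its minimum where MC = AVC, at y = 4, giving min AVC = 20 - 8·4 + 4^2 = ¥4.
Since P = ¥160 ≥ min AVC = ¥4, price covers variable cost and the firm should produce.
P = MC gives -140 - 16y + 3y^2 = 0, with roots -14/3 and 10. Take the larger (rising MC): y* = 10.
Check: AVC at y = 10 is ¥40 ≤ P, so revenue covers variable cost.
Profit = P·y − TC = 160·10 − 505 = ¥1095.

Produce at y = 10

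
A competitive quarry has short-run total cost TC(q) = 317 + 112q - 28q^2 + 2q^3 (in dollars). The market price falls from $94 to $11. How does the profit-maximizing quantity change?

Output falls from 9 to 0 (the firm shuts down)

MC = 112 - 56q + 6q^2; the shutdown threshold is min AVC = $14 (at q = 7).
At P = $94 ≥ min AVC, set P = MC on the rising branch: q = 9.
At P = $11 < min AVC = $14, price no longer covers variable cost at any output, so the firm shuts down: q = 0.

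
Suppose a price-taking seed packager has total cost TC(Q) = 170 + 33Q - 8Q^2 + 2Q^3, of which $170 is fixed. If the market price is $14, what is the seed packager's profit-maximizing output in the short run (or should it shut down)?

Shut down

From TC, MC = TC'(Q) = 33 - 16Q + 6Q^2 and AVC = VC/Q = 33 - 8Q + 2Q^2.
AVC is minimized where dAVC/dQ = -8 + 4Q = 0, at Q = 2; min AVC = 33 - 8·2 + 2·2^2 = $25.
Since P = $14 < min AVC = $25, price fails to cover variable cost at any output.
Shutting down limits the loss to fixed cost, $170.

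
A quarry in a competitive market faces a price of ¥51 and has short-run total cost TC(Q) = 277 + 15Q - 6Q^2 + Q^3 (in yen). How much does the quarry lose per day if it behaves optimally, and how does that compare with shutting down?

AVC = 15 - 6Q + Q^2 has its minimum ¥6 at Q = 3; price ¥51 clears that bar, so the firm operates.
MC = 15 - 12Q + 3Q^2. Setting P = MC and taking the root on the rising branch gives Q* = 6.
TR = 51·6 = 306. TC = 277 + 90 = 367. Profit = 306 − 367 = -¥61.
Shutting down would mean losing the fixed cost of ¥277, so operating at a loss of ¥61 is better by ¥216.

Profit = -¥61 at Q = 6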